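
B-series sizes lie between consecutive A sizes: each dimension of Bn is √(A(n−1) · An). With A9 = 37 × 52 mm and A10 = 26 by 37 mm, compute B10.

Short side: √(37 · 26) = √962 ≈ 31.0 → 31 mm
Long side: √(52 · 37) = √1924 ≈ 43.9 → 44 mm

31 × 44 mm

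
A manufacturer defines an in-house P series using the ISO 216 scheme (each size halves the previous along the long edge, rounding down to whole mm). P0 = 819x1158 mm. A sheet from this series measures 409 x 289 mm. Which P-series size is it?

P0: 819 × 1158 mm
P1: 579 × 819 mm
P2: 409 × 579 mm
P3: 289 × 409 mm
P4: 204 × 289 mm
→ matches P3.

P3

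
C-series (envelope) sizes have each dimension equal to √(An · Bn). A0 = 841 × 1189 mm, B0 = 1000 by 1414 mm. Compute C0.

917 × 1297 mm

Short side: √(841 · 1000) = √841000 ≈ 917.1 → 917 mm
Long side: √(1189 · 1414) = √1681246 ≈ 1296.6 → 1297 mm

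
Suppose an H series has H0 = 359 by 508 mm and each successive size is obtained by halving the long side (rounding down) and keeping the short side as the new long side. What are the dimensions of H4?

H1: ⌊508/2⌋ × 359 = 254 × 359 mm
H2: ⌊359/2⌋ × 254 = 179 × 254 mm
H3: ⌊254/2⌋ × 179 = 127 × 179 mm
H4: ⌊179/2⌋ × 127 = 89 × 127 mm

89 × 127 mm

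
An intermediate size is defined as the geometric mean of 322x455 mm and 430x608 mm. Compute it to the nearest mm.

372 × 526 mm

Short side: √(322 · 430) = √138460 ≈ 372.1 → 372 mm
Long side: √(455 · 608) = √276640 ≈ 526.0 → 526 mm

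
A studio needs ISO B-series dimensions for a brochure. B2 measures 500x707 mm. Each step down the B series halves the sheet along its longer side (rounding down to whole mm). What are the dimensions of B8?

62 × 88 mm

B3: ⌊707/2⌋ × 500 = 353 × 500 mm
B4: ⌊500/2⌋ × 353 = 250 × 353 mm
B5: ⌊353/2⌋ × 250 = 176 × 250 mm
B6: ⌊250/2⌋ × 176 = 125 × 176 mm
B7: ⌊176/2⌋ × 125 = 88 × 125 mm
B8: ⌊125/2⌋ × 88 = 62 × 88 mm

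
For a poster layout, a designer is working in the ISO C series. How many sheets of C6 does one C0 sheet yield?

64

Each ISO step halves the sheet: 1 × C0 → 2 × C1 → 4 × C2 → 8 × C3 → …
From C0 to C6 is 6 halving steps: 2^6 = 64.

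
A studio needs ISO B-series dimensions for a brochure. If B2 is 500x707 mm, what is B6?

B3: ⌊707/2⌋ × 500 = 353 × 500 mm
B4: ⌊500/2⌋ × 353 = 250 × 353 mm
B5: ⌊353/2⌋ × 250 = 176 × 250 mm
B6: ⌊250/2⌋ × 176 = 125 × 176 mm

125 × 176 mm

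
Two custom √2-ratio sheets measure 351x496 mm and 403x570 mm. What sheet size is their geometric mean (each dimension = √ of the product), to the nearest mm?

376 × 532 mm

Short side: √(351 · 403) = √141453 ≈ 376.1 → 376 mm
Long side: √(496 · 570) = √282720 ≈ 531.7 → 532 mm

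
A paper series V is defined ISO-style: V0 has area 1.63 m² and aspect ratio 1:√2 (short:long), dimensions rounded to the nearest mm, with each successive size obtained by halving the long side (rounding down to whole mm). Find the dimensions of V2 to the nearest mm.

537 × 759 mm

Let V0's short side be w mm. w · w√2 = 1.63 m² = 1,630,000 mm², so w ≈ 1073.6 mm and w√2 ≈ 1518.3 mm → V0 = 1074 × 1518 mm.
V1: ⌊1518/2⌋ × 1074 = 759 × 1074 mm
V2: ⌊1074/2⌋ × 759 = 537 × 759 mm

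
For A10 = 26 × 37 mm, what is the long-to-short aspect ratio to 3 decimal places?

1.423

37 / 26 = 1.423
ISO 216 targets √2 ≈ 1.414; the +0.009 deviation is from mm rounding.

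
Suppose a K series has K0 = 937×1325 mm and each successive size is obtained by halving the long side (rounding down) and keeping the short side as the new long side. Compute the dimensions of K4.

234 × 331 mm

K1: ⌊1325/2⌋ × 937 = 662 × 937 mm
K2: ⌊937/2⌋ × 662 = 468 × 662 mm
K3: ⌊662/2⌋ × 468 = 331 × 468 mm
K4: ⌊468/2⌋ × 331 = 234 × 331 mm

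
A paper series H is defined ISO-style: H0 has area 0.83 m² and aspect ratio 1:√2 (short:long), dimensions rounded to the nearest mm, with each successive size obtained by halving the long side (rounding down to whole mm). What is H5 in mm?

Let H0's short side be w mm. w · w√2 = 0.83 m² = 830,000 mm², so w ≈ 766.1 mm and w√2 ≈ 1083.4 mm → H0 = 766 × 1083 mm.
H1: ⌊1083/2⌋ × 766 = 541 × 766 mm
H2: ⌊766/2⌋ × 541 = 383 × 541 mm
H3: ⌊541/2⌋ × 383 = 270 × 383 mm
H4: ⌊383/2⌋ × 270 = 191 × 270 mm
H5: ⌊270/2⌋ × 191 = 135 × 191 mm

135 × 191 mm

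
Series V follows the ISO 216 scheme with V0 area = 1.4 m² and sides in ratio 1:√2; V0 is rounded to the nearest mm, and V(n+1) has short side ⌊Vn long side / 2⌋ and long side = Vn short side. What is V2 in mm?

Let V0's short side be w mm. w · w√2 = 1.4 m² = 1,400,000 mm², so w ≈ 995.0 mm and w√2 ≈ 1407.1 mm → V0 = 995 × 1407 mm.
V1: ⌊1407/2⌋ × 995 = 703 × 995 mm
V2: ⌊995/2⌋ × 703 = 497 × 703 mm

497 × 703 mm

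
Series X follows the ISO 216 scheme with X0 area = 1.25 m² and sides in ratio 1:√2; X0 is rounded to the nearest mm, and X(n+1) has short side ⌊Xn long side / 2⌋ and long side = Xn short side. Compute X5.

Let X0's short side be w mm. w · w√2 = 1.25 m² = 1,250,000 mm², so w ≈ 940.2 mm and w√2 ≈ 1329.6 mm → X0 = 940 × 1330 mm.
X1: ⌊1330/2⌋ × 940 = 665 × 940 mm
X2: ⌊940/2⌋ × 665 = 470 × 665 mm
X3: ⌊665/2⌋ × 470 = 332 × 470 mm
X4: ⌊470/2⌋ × 332 = 235 × 332 mm
X5: ⌊332/2⌋ × 235 = 166 × 235 mm

166 × 235 mm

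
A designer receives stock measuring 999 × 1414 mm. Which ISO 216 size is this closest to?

Aspect ratio 1414/999 ≈ 1.415 — close to the ISO √2 ≈ 1.414.
In the B-series (B0 = 1000 × 1414 mm): B0 = 1000 × 1414 mm.
Off by 1 mm total — nearest standard size.

B0 (1000 × 1414 mm)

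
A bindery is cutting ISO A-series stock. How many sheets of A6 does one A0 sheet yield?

Each ISO step halves the sheet: 1 × A0 → 2 × A1 → 4 × A2 → 8 × A3 → …
From A0 to A6 is 6 halving steps: 2^6 = 64.

64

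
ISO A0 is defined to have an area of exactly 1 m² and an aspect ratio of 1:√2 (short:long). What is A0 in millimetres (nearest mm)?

Let the short side be w mm. Then the long side is w√2 and w · w√2 = 10⁶ mm².
w² = 10⁶/√2, so w = 1000 / 2^(1/4) ≈ 840.9 mm; long side = 1000 · 2^(1/4) ≈ 1189.2 mm.

841 × 1189 mm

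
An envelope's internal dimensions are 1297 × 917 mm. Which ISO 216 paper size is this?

C0 (917 × 1297 mm)

Aspect ratio 1297/917 ≈ 1.414 — close to the ISO √2 ≈ 1.414.
In the C-series (envelope sizes, between A and B): C0 = 917 × 1297 mm.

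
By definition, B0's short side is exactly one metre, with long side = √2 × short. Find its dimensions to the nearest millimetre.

1000 × 1414 mm

Short side = 1000 mm; long side = 1000√2 ≈ 1414.2 mm.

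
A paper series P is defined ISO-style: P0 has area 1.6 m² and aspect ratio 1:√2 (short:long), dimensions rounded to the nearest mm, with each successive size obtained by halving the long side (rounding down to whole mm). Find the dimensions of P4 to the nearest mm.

266 × 376 mm

Let P0's short side be w mm. w · w√2 = 1.6 m² = 1,600,000 mm², so w ≈ 1063.7 mm and w√2 ≈ 1504.2 mm → P0 = 1064 × 1504 mm.
P1: ⌊1504/2⌋ × 1064 = 752 × 1064 mm
P2: ⌊1064/2⌋ × 752 = 532 × 752 mm
P3: ⌊752/2⌋ × 532 = 376 × 532 mm
P4: ⌊532/2⌋ × 376 = 266 × 376 mm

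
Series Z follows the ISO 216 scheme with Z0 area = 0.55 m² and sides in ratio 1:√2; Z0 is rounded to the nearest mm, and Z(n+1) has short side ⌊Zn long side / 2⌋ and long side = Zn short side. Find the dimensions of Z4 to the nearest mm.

156 × 220 mm

Let Z0's short side be w mm. w · w√2 = 0.55 m² = 550,000 mm², so w ≈ 623.6 mm and w√2 ≈ 881.9 mm → Z0 = 624 × 882 mm.
Z1: ⌊882/2⌋ × 624 = 441 × 624 mm
Z2: ⌊624/2⌋ × 441 = 312 × 441 mm
Z3: ⌊441/2⌋ × 312 = 220 × 312 mm
Z4: ⌊312/2⌋ × 220 = 156 × 220 mm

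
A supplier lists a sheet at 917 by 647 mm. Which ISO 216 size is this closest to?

C1 (648 × 917 mm)

Aspect ratio 917/647 ≈ 1.417 — close to the ISO √2 ≈ 1.414.
In the C-series (envelope sizes, between A and B): C1 = 648 × 917 mm.
Off by 1 mm total — nearest standard size.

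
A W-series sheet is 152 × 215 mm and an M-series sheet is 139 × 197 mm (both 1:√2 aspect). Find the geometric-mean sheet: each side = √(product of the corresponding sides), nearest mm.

145 × 206 mm

Short side: √(152 · 139) = √21128 ≈ 145.4 → 145 mm
Long side: √(215 · 197) = √42355 ≈ 205.8 → 206 mm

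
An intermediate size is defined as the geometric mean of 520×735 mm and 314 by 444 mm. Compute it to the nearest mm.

404 × 571 mm

Short side: √(520 · 314) = √163280 ≈ 404.1 → 404 mm
Long side: √(735 · 444) = √326340 ≈ 571.3 → 571 mm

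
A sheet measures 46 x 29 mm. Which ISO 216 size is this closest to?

Aspect ratio 46/29 ≈ 1.586 (ISO target is √2 ≈ 1.414).
In the B-series (B0 = 1000 × 1414 mm): B10 = 31 × 44 mm.
Off by 4 mm total — nearest standard size.

B10 (31 × 44 mm)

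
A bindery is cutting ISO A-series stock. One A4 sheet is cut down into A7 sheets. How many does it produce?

Each ISO step halves the sheet: 1 × A4 → 2 × A5 → 4 × A6 → 8 × A7
From A4 to A7 is 3 halving steps: 2^3 = 8.

8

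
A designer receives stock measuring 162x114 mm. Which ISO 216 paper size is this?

C6 (114 × 162 mm)

Aspect ratio 162/114 ≈ 1.421 — close to the ISO √2 ≈ 1.414.
In the C-series (envelope sizes, between A and B): C6 = 114 × 162 mm.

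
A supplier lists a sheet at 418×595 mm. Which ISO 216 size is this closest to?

Aspect ratio 595/418 ≈ 1.423 — close to the ISO √2 ≈ 1.414.
In the A-series (A0 area = 1 m²): A2 = 420 × 594 mm.
Off by 3 mm total — nearest standard size.

A2 (420 × 594 mm)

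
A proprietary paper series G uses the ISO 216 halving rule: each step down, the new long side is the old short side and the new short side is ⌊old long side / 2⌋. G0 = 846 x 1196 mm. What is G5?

G1: ⌊1196/2⌋ × 846 = 598 × 846 mm
G2: ⌊846/2⌋ × 598 = 423 × 598 mm
G3: ⌊598/2⌋ × 423 = 299 × 423 mm
G4: ⌊423/2⌋ × 299 = 211 × 299 mm
G5: ⌊299/2⌋ × 211 = 149 × 211 mm

149 × 211 mm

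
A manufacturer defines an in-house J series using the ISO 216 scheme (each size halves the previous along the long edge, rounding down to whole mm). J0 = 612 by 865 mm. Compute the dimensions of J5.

J1: ⌊865/2⌋ × 612 = 432 × 612 mm
J2: ⌊612/2⌋ × 432 = 306 × 432 mm
J3: ⌊432/2⌋ × 306 = 216 × 306 mm
J4: ⌊306/2⌋ × 216 = 153 × 216 mm
J5: ⌊216/2⌋ × 153 = 108 × 153 mm

108 × 153 mm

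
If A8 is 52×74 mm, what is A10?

A9: ⌊74/2⌋ × 52 = 37 × 52 mm
A10: ⌊52/2⌋ × 37 = 26 × 37 mm

26 × 37 mm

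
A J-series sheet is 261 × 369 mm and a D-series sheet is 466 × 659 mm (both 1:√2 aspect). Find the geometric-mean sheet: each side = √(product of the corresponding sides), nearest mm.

349 × 493 mm

Short side: √(261 · 466) = √121626 ≈ 348.7 → 349 mm
Long side: √(369 · 659) = √243171 ≈ 493.1 → 493 mm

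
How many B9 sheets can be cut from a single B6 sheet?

8

Each ISO step halves the sheet: 1 × B6 → 2 × B7 → 4 × B8 → 8 × B9
From B6 to B9 is 3 halving steps: 2^3 = 8.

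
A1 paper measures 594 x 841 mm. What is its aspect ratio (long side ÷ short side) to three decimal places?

841 / 594 = 1.416
ISO 216 targets √2 ≈ 1.414; the +0.002 deviation is from mm rounding.

1.416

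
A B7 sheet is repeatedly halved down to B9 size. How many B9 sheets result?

Each ISO step halves the sheet: 1 × B7 → 2 × B8 → 4 × B9
From B7 to B9 is 2 halving steps: 2^2 = 4.

4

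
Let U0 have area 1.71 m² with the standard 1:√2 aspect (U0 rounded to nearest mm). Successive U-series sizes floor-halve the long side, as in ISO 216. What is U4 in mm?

275 × 388 mm

Let U0's short side be w mm. w · w√2 = 1.71 m² = 1,710,000 mm², so w ≈ 1099.6 mm and w√2 ≈ 1555.1 mm → U0 = 1100 × 1555 mm.
U1: ⌊1555/2⌋ × 1100 = 777 × 1100 mm
U2: ⌊1100/2⌋ × 777 = 550 × 777 mm
U3: ⌊777/2⌋ × 550 = 388 × 550 mm
U4: ⌊550/2⌋ × 388 = 275 × 388 mm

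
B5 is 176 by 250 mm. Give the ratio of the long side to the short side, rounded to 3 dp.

1.420

250 / 176 = 1.420
ISO 216 targets √2 ≈ 1.414; the +0.006 deviation is from mm rounding.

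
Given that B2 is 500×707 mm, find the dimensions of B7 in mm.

88 × 125 mm

B3: ⌊707/2⌋ × 500 = 353 × 500 mm
B4: ⌊500/2⌋ × 353 = 250 × 353 mm
B5: ⌊353/2⌋ × 250 = 176 × 250 mm
B6: ⌊250/2⌋ × 176 = 125 × 176 mm
B7: ⌊176/2⌋ × 125 = 88 × 125 mm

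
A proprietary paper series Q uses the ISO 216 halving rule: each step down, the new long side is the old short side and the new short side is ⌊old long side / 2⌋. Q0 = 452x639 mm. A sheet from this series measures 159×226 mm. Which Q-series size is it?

Q3

Q0: 452 × 639 mm
Q1: 319 × 452 mm
Q2: 226 × 319 mm
Q3: 159 × 226 mm
Q4: 113 × 159 mm
→ matches Q3.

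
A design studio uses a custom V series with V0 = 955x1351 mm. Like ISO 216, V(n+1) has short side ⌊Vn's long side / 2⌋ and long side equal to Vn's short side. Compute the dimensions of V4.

V1: ⌊1351/2⌋ × 955 = 675 × 955 mm
V2: ⌊955/2⌋ × 675 = 477 × 675 mm
V3: ⌊675/2⌋ × 477 = 337 × 477 mm
V4: ⌊477/2⌋ × 337 = 238 × 337 mm

238 × 337 mm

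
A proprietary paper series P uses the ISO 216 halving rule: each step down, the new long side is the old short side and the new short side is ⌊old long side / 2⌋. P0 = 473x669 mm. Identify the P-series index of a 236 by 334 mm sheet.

P2

P0: 473 × 669 mm
P1: 334 × 473 mm
P2: 236 × 334 mm
P3: 167 × 236 mm
→ matches P2.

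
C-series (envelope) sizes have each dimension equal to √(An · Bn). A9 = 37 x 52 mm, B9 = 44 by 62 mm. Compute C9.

Short side: √(37 · 44) = √1628 ≈ 40.3 → 40 mm
Long side: √(52 · 62) = √3224 ≈ 56.8 → 57 mm

40 × 57 mm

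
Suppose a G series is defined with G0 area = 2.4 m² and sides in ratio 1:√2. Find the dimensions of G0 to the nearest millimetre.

1303 × 1842 mm

Let the short side be w mm. Then w · w√2 = 2.4 m² = 2,400,000 mm².
w² = 2,400,000/√2, so w ≈ 1302.7 mm; long side = w√2 ≈ 1842.3 mm.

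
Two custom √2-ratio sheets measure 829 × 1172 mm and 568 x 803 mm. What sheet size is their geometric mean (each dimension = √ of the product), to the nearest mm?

686 × 970 mm

Short side: √(829 · 568) = √470872 ≈ 686.2 → 686 mm
Long side: √(1172 · 803) = √941116 ≈ 970.1 → 970 mm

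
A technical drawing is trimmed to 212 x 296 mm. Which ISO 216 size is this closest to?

Aspect ratio 296/212 ≈ 1.396 (ISO target is √2 ≈ 1.414).
In the A-series (A0 area = 1 m²): A4 = 210 × 297 mm.
Off by 3 mm total — nearest standard size.

A4 (210 × 297 mm)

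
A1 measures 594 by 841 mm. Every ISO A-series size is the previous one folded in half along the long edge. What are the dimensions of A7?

74 × 105 mm

A2: ⌊841/2⌋ × 594 = 420 × 594 mm
A3: ⌊594/2⌋ × 420 = 297 × 420 mm
A4: ⌊420/2⌋ × 297 = 210 × 297 mm
A5: ⌊297/2⌋ × 210 = 148 × 210 mm
A6: ⌊210/2⌋ × 148 = 105 × 148 mm
A7: ⌊148/2⌋ × 105 = 74 × 105 mm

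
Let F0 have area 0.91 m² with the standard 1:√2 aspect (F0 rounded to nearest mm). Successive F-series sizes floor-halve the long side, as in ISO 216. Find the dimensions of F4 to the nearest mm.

200 × 283 mm

Let F0's short side be w mm. w · w√2 = 0.91 m² = 910,000 mm², so w ≈ 802.2 mm and w√2 ≈ 1134.4 mm → F0 = 802 × 1134 mm.
F1: ⌊1134/2⌋ × 802 = 567 × 802 mm
F2: ⌊802/2⌋ × 567 = 401 × 567 mm
F3: ⌊567/2⌋ × 401 = 283 × 401 mm
F4: ⌊401/2⌋ × 283 = 200 × 283 mm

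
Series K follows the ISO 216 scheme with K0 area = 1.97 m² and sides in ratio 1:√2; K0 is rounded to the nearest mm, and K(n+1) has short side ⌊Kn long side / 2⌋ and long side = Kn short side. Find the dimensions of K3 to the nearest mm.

Let K0's short side be w mm. w · w√2 = 1.97 m² = 1,970,000 mm², so w ≈ 1180.3 mm and w√2 ≈ 1669.1 mm → K0 = 1180 × 1669 mm.
K1: ⌊1669/2⌋ × 1180 = 834 × 1180 mm
K2: ⌊1180/2⌋ × 834 = 590 × 834 mm
K3: ⌊834/2⌋ × 590 = 417 × 590 mm

417 × 590 mm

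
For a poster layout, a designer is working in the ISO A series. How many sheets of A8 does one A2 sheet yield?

64

A2 = 420 × 594 mm; A8 = 52 × 74 mm.
Each halving step doubles the count; 6 steps from A2 to A8.
2^6 = 64.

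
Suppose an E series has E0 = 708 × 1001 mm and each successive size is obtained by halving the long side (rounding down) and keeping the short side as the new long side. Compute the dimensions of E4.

177 × 250 mm

E1: ⌊1001/2⌋ × 708 = 500 × 708 mm
E2: ⌊708/2⌋ × 500 = 354 × 500 mm
E3: ⌊500/2⌋ × 354 = 250 × 354 mm
E4: ⌊354/2⌋ × 250 = 177 × 250 mm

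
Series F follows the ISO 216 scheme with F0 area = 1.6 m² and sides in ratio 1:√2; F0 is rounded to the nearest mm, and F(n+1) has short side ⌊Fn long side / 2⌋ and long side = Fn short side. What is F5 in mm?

188 × 266 mm

Let F0's short side be w mm. w · w√2 = 1.6 m² = 1,600,000 mm², so w ≈ 1063.7 mm and w√2 ≈ 1504.2 mm → F0 = 1064 × 1504 mm.
F1: ⌊1504/2⌋ × 1064 = 752 × 1064 mm
F2: ⌊1064/2⌋ × 752 = 532 × 752 mm
F3: ⌊752/2⌋ × 532 = 376 × 532 mm
F4: ⌊532/2⌋ × 376 = 266 × 376 mm
F5: ⌊376/2⌋ × 266 = 188 × 266 mm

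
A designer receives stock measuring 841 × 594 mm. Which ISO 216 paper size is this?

A1 (594 × 841 mm)

Aspect ratio 841/594 ≈ 1.416 — close to the ISO √2 ≈ 1.414.
In the A-series (A0 area = 1 m²): A1 = 594 × 841 mm.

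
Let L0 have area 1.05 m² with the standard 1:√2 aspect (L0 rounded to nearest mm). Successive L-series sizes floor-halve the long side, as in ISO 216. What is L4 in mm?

215 × 304 mm

Let L0's short side be w mm. w · w√2 = 1.05 m² = 1,050,000 mm², so w ≈ 861.7 mm and w√2 ≈ 1218.6 mm → L0 = 862 × 1219 mm.
L1: ⌊1219/2⌋ × 862 = 609 × 862 mm
L2: ⌊862/2⌋ × 609 = 431 × 609 mm
L3: ⌊609/2⌋ × 431 = 304 × 431 mm
L4: ⌊431/2⌋ × 304 = 215 × 304 mm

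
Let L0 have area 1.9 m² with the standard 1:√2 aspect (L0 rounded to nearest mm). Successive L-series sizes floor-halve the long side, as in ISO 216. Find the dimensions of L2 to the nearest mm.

Let L0's short side be w mm. w · w√2 = 1.9 m² = 1,900,000 mm², so w ≈ 1159.1 mm and w√2 ≈ 1639.2 mm → L0 = 1159 × 1639 mm.
L1: ⌊1639/2⌋ × 1159 = 819 × 1159 mm
L2: ⌊1159/2⌋ × 819 = 579 × 819 mm

579 × 819 mm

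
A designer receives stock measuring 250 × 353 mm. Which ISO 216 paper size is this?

B4 (250 × 353 mm)

Aspect ratio 353/250 ≈ 1.412 — close to the ISO √2 ≈ 1.414.
In the B-series (B0 = 1000 × 1414 mm): B4 = 250 × 353 mm.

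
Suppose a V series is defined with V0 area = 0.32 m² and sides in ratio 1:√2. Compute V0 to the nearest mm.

Let the short side be w mm. Then w · w√2 = 0.32 m² = 320,000 mm².
w² = 320,000/√2, so w ≈ 475.7 mm; long side = w√2 ≈ 672.7 mm.

476 × 673 mm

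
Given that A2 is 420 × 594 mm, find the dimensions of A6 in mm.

A3: ⌊594/2⌋ × 420 = 297 × 420 mm
A4: ⌊420/2⌋ × 297 = 210 × 297 mm
A5: ⌊297/2⌋ × 210 = 148 × 210 mm
A6: ⌊210/2⌋ × 148 = 105 × 148 mm

105 × 148 mm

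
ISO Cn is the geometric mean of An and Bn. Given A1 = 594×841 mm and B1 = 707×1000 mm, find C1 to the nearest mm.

648 × 917 mm

Short side: √(594 · 707) = √419958 ≈ 648.0 → 648 mm
Long side: √(841 · 1000) = √841000 ≈ 917.1 → 917 mm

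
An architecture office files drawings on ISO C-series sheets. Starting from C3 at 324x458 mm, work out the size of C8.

C4: ⌊458/2⌋ × 324 = 229 × 324 mm
C5: ⌊324/2⌋ × 229 = 162 × 229 mm
C6: ⌊229/2⌋ × 162 = 114 × 162 mm
C7: ⌊162/2⌋ × 114 = 81 × 114 mm
C8: ⌊114/2⌋ × 81 = 57 × 81 mm

57 × 81 mm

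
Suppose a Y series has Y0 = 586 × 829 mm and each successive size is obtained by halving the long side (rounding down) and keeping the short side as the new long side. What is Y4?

Y1: ⌊829/2⌋ × 586 = 414 × 586 mm
Y2: ⌊586/2⌋ × 414 = 293 × 414 mm
Y3: ⌊414/2⌋ × 293 = 207 × 293 mm
Y4: ⌊293/2⌋ × 207 = 146 × 207 mm

146 × 207 mm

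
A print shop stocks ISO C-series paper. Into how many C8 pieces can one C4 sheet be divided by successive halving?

Each ISO step halves the sheet: 1 × C4 → 2 × C5 → 4 × C6 → 8 × C7 → …
From C4 to C8 is 4 halving steps: 2^4 = 16.

16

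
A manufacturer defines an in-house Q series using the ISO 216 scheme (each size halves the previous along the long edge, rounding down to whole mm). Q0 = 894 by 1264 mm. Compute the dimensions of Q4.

223 × 316 mm

Q1: ⌊1264/2⌋ × 894 = 632 × 894 mm
Q2: ⌊894/2⌋ × 632 = 447 × 632 mm
Q3: ⌊632/2⌋ × 447 = 316 × 447 mm
Q4: ⌊447/2⌋ × 316 = 223 × 316 mm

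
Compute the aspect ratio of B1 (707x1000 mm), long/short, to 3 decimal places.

1.414

1000 / 707 = 1.414
Matches √2 ≈ 1.414 — the ISO 216 defining ratio.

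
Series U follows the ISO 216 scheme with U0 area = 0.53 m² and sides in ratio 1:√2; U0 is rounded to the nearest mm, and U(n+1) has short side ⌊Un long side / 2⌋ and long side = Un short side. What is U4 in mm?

153 × 216 mm

Let U0's short side be w mm. w · w√2 = 0.53 m² = 530,000 mm², so w ≈ 612.2 mm and w√2 ≈ 865.8 mm → U0 = 612 × 866 mm.
U1: ⌊866/2⌋ × 612 = 433 × 612 mm
U2: ⌊612/2⌋ × 433 = 306 × 433 mm
U3: ⌊433/2⌋ × 306 = 216 × 306 mm
U4: ⌊306/2⌋ × 216 = 153 × 216 mm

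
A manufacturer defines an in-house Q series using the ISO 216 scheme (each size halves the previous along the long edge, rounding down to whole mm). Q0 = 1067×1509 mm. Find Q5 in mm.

Q1: ⌊1509/2⌋ × 1067 = 754 × 1067 mm
Q2: ⌊1067/2⌋ × 754 = 533 × 754 mm
Q3: ⌊754/2⌋ × 533 = 377 × 533 mm
Q4: ⌊533/2⌋ × 377 = 266 × 377 mm
Q5: ⌊377/2⌋ × 266 = 188 × 266 mm

188 × 266 mm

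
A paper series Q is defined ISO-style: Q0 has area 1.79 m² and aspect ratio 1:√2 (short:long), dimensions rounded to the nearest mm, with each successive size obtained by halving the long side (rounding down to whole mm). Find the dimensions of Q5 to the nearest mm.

Let Q0's short side be w mm. w · w√2 = 1.79 m² = 1,790,000 mm², so w ≈ 1125.0 mm and w√2 ≈ 1591.1 mm → Q0 = 1125 × 1591 mm.
Q1: ⌊1591/2⌋ × 1125 = 795 × 1125 mm
Q2: ⌊1125/2⌋ × 795 = 562 × 795 mm
Q3: ⌊795/2⌋ × 562 = 397 × 562 mm
Q4: ⌊562/2⌋ × 397 = 281 × 397 mm
Q5: ⌊397/2⌋ × 281 = 198 × 281 mm

198 × 281 mm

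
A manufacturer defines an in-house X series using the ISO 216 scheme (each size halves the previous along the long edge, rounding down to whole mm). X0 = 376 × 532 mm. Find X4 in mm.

X1 = 266 × 376 mm (from X0 by 1 halving).
X2: ⌊376/2⌋ × 266 = 188 × 266 mm
X3: ⌊266/2⌋ × 188 = 133 × 188 mm
X4: ⌊188/2⌋ × 133 = 94 × 133 mm

94 × 133 mm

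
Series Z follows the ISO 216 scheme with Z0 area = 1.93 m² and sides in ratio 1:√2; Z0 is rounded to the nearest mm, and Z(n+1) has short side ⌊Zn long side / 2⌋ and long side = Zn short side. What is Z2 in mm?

584 × 826 mm

Let Z0's short side be w mm. w · w√2 = 1.93 m² = 1,930,000 mm², so w ≈ 1168.2 mm and w√2 ≈ 1652.1 mm → Z0 = 1168 × 1652 mm.
Z1: ⌊1652/2⌋ × 1168 = 826 × 1168 mm
Z2: ⌊1168/2⌋ × 826 = 584 × 826 mm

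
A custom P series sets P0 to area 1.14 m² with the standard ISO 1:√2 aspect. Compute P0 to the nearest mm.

898 × 1270 mm

Let the short side be w mm. Then w · w√2 = 1.14 m² = 1,140,000 mm².
w² = 1,140,000/√2, so w ≈ 897.8 mm; long side = w√2 ≈ 1269.7 mm.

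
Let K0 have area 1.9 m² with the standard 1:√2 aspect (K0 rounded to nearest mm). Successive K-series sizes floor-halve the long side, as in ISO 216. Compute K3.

409 × 579 mm

Let K0's short side be w mm. w · w√2 = 1.9 m² = 1,900,000 mm², so w ≈ 1159.1 mm and w√2 ≈ 1639.2 mm → K0 = 1159 × 1639 mm.
K1: ⌊1639/2⌋ × 1159 = 819 × 1159 mm
K2: ⌊1159/2⌋ × 819 = 579 × 819 mm
K3: ⌊819/2⌋ × 579 = 409 × 579 mm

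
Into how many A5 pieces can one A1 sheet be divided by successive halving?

Each ISO step halves the sheet: 1 × A1 → 2 × A2 → 4 × A3 → 8 × A4 → …
From A1 to A5 is 4 halving steps: 2^4 = 16.

16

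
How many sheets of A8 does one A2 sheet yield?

Each ISO step halves the sheet: 1 × A2 → 2 × A3 → 4 × A4 → 8 × A5 → …
From A2 to A8 is 6 halving steps: 2^6 = 64.

64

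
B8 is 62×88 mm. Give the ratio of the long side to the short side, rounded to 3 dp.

88 / 62 = 1.419
ISO 216 targets √2 ≈ 1.414; the +0.005 deviation is from mm rounding.

1.419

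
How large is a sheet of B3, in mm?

353 × 500 mm

B0 = 1000 × 1414 mm (B0 has a 1000 mm short side, aspect 1:√2).
B1: ⌊1414/2⌋ × 1000 = 707 × 1000 mm
B2: ⌊1000/2⌋ × 707 = 500 × 707 mm
B3: ⌊707/2⌋ × 500 = 353 × 500 mm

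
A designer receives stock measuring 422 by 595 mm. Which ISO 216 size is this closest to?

Aspect ratio 595/422 ≈ 1.410 — close to the ISO √2 ≈ 1.414.
In the A-series (A0 area = 1 m²): A2 = 420 × 594 mm.
Off by 3 mm total — nearest standard size.

A2 (420 × 594 mm)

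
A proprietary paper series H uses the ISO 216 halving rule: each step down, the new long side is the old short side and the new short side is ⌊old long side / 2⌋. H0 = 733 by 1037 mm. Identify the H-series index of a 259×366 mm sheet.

H0: 733 × 1037 mm
H1: 518 × 733 mm
H2: 366 × 518 mm
H3: 259 × 366 mm
H4: 183 × 259 mm
→ matches H3.

H3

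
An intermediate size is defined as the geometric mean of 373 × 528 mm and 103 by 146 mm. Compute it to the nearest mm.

196 × 278 mm

Short side: √(373 · 103) = √38419 ≈ 196.0 → 196 mm
Long side: √(528 · 146) = √77088 ≈ 277.6 → 278 mm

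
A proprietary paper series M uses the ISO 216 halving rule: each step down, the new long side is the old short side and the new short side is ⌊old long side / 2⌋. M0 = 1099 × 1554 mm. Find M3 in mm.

M1: ⌊1554/2⌋ × 1099 = 777 × 1099 mm
M2: ⌊1099/2⌋ × 777 = 549 × 777 mm
M3: ⌊777/2⌋ × 549 = 388 × 549 mm

388 × 549 mm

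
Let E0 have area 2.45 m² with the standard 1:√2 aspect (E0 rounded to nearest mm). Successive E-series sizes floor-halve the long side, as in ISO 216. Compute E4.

329 × 465 mm

Let E0's short side be w mm. w · w√2 = 2.45 m² = 2,450,000 mm², so w ≈ 1316.2 mm and w√2 ≈ 1861.4 mm → E0 = 1316 × 1861 mm.
E1: ⌊1861/2⌋ × 1316 = 930 × 1316 mm
E2: ⌊1316/2⌋ × 930 = 658 × 930 mm
E3: ⌊930/2⌋ × 658 = 465 × 658 mm
E4: ⌊658/2⌋ × 465 = 329 × 465 mm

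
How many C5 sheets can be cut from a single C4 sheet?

2

Each ISO step halves the sheet: 1 × C4 → 2 × C5
From C4 to C5 is 1 halving step: 2^1 = 2.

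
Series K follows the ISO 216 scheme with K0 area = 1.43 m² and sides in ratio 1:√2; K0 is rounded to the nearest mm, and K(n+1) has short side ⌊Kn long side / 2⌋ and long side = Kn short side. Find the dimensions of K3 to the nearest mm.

355 × 503 mm

Let K0's short side be w mm. w · w√2 = 1.43 m² = 1,430,000 mm², so w ≈ 1005.6 mm and w√2 ≈ 1422.1 mm → K0 = 1006 × 1422 mm.
K1: ⌊1422/2⌋ × 1006 = 711 × 1006 mm
K2: ⌊1006/2⌋ × 711 = 503 × 711 mm
K3: ⌊711/2⌋ × 503 = 355 × 503 mm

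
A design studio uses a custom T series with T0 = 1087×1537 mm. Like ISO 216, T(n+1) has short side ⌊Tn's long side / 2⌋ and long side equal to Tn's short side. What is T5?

192 × 271 mm

T1: ⌊1537/2⌋ × 1087 = 768 × 1087 mm
T2: ⌊1087/2⌋ × 768 = 543 × 768 mm
T3: ⌊768/2⌋ × 543 = 384 × 543 mm
T4: ⌊543/2⌋ × 384 = 271 × 384 mm
T5: ⌊384/2⌋ × 271 = 192 × 271 mm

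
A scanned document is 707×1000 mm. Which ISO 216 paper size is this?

Aspect ratio 1000/707 ≈ 1.414 — close to the ISO √2 ≈ 1.414.
In the B-series (B0 = 1000 × 1414 mm): B1 = 707 × 1000 mm.

B1 (707 × 1000 mm)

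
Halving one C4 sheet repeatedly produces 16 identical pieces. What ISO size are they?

16 = 2^4, so 4 halving steps.
C4 → C5 → … → C8 after 4 steps.

C8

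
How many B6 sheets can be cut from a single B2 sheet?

16

B2 = 500 × 707 mm; B6 = 125 × 176 mm.
Each halving step doubles the count; 4 steps from B2 to B6.
2^4 = 16.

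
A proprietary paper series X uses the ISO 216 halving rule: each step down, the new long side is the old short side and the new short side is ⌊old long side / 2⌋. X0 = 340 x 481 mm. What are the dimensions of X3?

120 × 170 mm

X1: ⌊481/2⌋ × 340 = 240 × 340 mm
X2: ⌊340/2⌋ × 240 = 170 × 240 mm
X3: ⌊240/2⌋ × 170 = 120 × 170 mm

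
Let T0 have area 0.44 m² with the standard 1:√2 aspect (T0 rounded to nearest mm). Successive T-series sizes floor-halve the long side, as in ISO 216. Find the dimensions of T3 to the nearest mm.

Let T0's short side be w mm. w · w√2 = 0.44 m² = 440,000 mm², so w ≈ 557.8 mm and w√2 ≈ 788.8 mm → T0 = 558 × 789 mm.
T1: ⌊789/2⌋ × 558 = 394 × 558 mm
T2: ⌊558/2⌋ × 394 = 279 × 394 mm
T3: ⌊394/2⌋ × 279 = 197 × 279 mm

197 × 279 mm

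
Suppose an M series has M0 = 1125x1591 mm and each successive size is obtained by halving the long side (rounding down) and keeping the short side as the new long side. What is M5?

M1: ⌊1591/2⌋ × 1125 = 795 × 1125 mm
M2: ⌊1125/2⌋ × 795 = 562 × 795 mm
M3: ⌊795/2⌋ × 562 = 397 × 562 mm
M4: ⌊562/2⌋ × 397 = 281 × 397 mm
M5: ⌊397/2⌋ × 281 = 198 × 281 mm

198 × 281 mm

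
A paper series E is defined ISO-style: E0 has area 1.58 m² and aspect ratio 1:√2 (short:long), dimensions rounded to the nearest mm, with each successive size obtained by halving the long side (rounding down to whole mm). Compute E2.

528 × 747 mm

Let E0's short side be w mm. w · w√2 = 1.58 m² = 1,580,000 mm², so w ≈ 1057.0 mm and w√2 ≈ 1494.8 mm → E0 = 1057 × 1495 mm.
E1: ⌊1495/2⌋ × 1057 = 747 × 1057 mm
E2: ⌊1057/2⌋ × 747 = 528 × 747 mm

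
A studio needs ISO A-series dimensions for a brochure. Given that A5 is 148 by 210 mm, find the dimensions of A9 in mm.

A6: ⌊210/2⌋ × 148 = 105 × 148 mm
A7: ⌊148/2⌋ × 105 = 74 × 105 mm
A8: ⌊105/2⌋ × 74 = 52 × 74 mm
A9: ⌊74/2⌋ × 52 = 37 × 52 mm

37 × 52 mm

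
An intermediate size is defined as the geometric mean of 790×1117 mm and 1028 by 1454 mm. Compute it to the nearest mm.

Short side: √(790 · 1028) = √812120 ≈ 901.2 → 901 mm
Long side: √(1117 · 1454) = √1624118 ≈ 1274.4 → 1274 mm

901 × 1274 mm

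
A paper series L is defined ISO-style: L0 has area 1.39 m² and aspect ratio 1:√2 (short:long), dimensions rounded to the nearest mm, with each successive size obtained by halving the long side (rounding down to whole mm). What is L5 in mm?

Let L0's short side be w mm. w · w√2 = 1.39 m² = 1,390,000 mm², so w ≈ 991.4 mm and w√2 ≈ 1402.1 mm → L0 = 991 × 1402 mm.
L1: ⌊1402/2⌋ × 991 = 701 × 991 mm
L2: ⌊991/2⌋ × 701 = 495 × 701 mm
L3: ⌊701/2⌋ × 495 = 350 × 495 mm
L4: ⌊495/2⌋ × 350 = 247 × 350 mm
L5: ⌊350/2⌋ × 247 = 175 × 247 mm

175 × 247 mm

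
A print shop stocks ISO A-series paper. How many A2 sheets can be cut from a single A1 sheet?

Each ISO step halves the sheet: 1 × A1 → 2 × A2
From A1 to A2 is 1 halving step: 2^1 = 2.

2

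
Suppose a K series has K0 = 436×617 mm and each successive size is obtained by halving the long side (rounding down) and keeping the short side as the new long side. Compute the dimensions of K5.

K1: ⌊617/2⌋ × 436 = 308 × 436 mm
K2: ⌊436/2⌋ × 308 = 218 × 308 mm
K3: ⌊308/2⌋ × 218 = 154 × 218 mm
K4: ⌊218/2⌋ × 154 = 109 × 154 mm
K5: ⌊154/2⌋ × 109 = 77 × 109 mm

77 × 109 mm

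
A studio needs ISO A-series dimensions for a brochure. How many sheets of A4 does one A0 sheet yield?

16

A0 = 841 × 1189 mm; A4 = 210 × 297 mm.
Each halving step doubles the count; 4 steps from A0 to A4.
2^4 = 16.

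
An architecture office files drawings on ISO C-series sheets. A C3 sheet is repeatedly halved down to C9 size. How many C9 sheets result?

64

Each ISO step halves the sheet: 1 × C3 → 2 × C4 → 4 × C5 → 8 × C6 → …
From C3 to C9 is 6 halving steps: 2^6 = 64.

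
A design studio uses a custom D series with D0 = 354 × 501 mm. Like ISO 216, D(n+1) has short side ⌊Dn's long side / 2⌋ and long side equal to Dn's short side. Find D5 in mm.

62 × 88 mm

D1: ⌊501/2⌋ × 354 = 250 × 354 mm
D2: ⌊354/2⌋ × 250 = 177 × 250 mm
D3: ⌊250/2⌋ × 177 = 125 × 177 mm
D4: ⌊177/2⌋ × 125 = 88 × 125 mm
D5: ⌊125/2⌋ × 88 = 62 × 88 mm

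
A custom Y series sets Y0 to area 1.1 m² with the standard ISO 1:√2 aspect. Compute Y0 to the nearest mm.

Let the short side be w mm. Then w · w√2 = 1.1 m² = 1,100,000 mm².
w² = 1,100,000/√2, so w ≈ 881.9 mm; long side = w√2 ≈ 1247.3 mm.

882 × 1247 mm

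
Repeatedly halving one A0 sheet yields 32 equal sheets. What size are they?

32 = 2^5, so 5 halving steps.
A0 → A1 → … → A5 after 5 steps.

A5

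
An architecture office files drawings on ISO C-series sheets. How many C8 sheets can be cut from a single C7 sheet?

2

C7 = 81 × 114 mm; C8 = 57 × 81 mm.
Each halving step doubles the count; 1 step from C7 to C8.
2^1 = 2.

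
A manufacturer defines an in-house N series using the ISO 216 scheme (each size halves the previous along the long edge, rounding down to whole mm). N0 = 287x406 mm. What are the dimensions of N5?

N1: ⌊406/2⌋ × 287 = 203 × 287 mm
N2: ⌊287/2⌋ × 203 = 143 × 203 mm
N3: ⌊203/2⌋ × 143 = 101 × 143 mm
N4: ⌊143/2⌋ × 101 = 71 × 101 mm
N5: ⌊101/2⌋ × 71 = 50 × 71 mm

50 × 71 mm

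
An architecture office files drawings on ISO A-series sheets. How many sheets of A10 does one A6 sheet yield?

A6 = 105 × 148 mm; A10 = 26 × 37 mm.
Each halving step doubles the count; 4 steps from A6 to A10.
2^4 = 16.

16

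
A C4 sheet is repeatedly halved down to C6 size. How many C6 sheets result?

Each ISO step halves the sheet: 1 × C4 → 2 × C5 → 4 × C6
From C4 to C6 is 2 halving steps: 2^2 = 4.

4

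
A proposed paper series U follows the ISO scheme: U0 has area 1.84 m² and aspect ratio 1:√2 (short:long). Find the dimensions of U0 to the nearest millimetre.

Let the short side be w mm. Then w · w√2 = 1.84 m² = 1,840,000 mm².
w² = 1,840,000/√2, so w ≈ 1140.6 mm; long side = w√2 ≈ 1613.1 mm.

1141 × 1613 mm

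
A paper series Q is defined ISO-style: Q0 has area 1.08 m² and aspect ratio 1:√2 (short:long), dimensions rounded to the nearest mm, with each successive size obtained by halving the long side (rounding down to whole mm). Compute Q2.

437 × 618 mm

Let Q0's short side be w mm. w · w√2 = 1.08 m² = 1,080,000 mm², so w ≈ 873.9 mm and w√2 ≈ 1235.9 mm → Q0 = 874 × 1236 mm.
Q1: ⌊1236/2⌋ × 874 = 618 × 874 mm
Q2: ⌊874/2⌋ × 618 = 437 × 618 mm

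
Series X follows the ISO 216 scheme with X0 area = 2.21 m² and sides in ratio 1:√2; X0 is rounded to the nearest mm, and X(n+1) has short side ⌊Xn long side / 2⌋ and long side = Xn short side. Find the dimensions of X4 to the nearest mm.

312 × 442 mm

Let X0's short side be w mm. w · w√2 = 2.21 m² = 2,210,000 mm², so w ≈ 1250.1 mm and w√2 ≈ 1767.9 mm → X0 = 1250 × 1768 mm.
X1: ⌊1768/2⌋ × 1250 = 884 × 1250 mm
X2: ⌊1250/2⌋ × 884 = 625 × 884 mm
X3: ⌊884/2⌋ × 625 = 442 × 625 mm
X4: ⌊625/2⌋ × 442 = 312 × 442 mm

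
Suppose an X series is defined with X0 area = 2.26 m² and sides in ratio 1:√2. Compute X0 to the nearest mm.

1264 × 1788 mm

Let the short side be w mm. Then w · w√2 = 2.26 m² = 2,260,000 mm².
w² = 2,260,000/√2, so w ≈ 1264.1 mm; long side = w√2 ≈ 1787.8 mm.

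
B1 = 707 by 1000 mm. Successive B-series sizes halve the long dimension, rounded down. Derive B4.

B2: ⌊1000/2⌋ × 707 = 500 × 707 mm
B3: ⌊707/2⌋ × 500 = 353 × 500 mm
B4: ⌊500/2⌋ × 353 = 250 × 353 mm

250 × 353 mm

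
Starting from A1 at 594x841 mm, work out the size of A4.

210 × 297 mm

A2: ⌊841/2⌋ × 594 = 420 × 594 mm
A3: ⌊594/2⌋ × 420 = 297 × 420 mm
A4: ⌊420/2⌋ × 297 = 210 × 297 mm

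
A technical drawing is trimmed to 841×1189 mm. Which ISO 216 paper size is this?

A0 (841 × 1189 mm)

Aspect ratio 1189/841 ≈ 1.414 — close to the ISO √2 ≈ 1.414.
In the A-series (A0 area = 1 m²): A0 = 841 × 1189 mm.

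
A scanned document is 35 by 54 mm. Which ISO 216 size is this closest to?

Aspect ratio 54/35 ≈ 1.543 (ISO target is √2 ≈ 1.414).
In the A-series (A0 area = 1 m²): A9 = 37 × 52 mm.
Off by 4 mm total — nearest standard size.

A9 (37 × 52 mm)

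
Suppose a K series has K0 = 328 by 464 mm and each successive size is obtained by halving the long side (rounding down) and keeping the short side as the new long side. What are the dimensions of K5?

K1: ⌊464/2⌋ × 328 = 232 × 328 mm
K2: ⌊328/2⌋ × 232 = 164 × 232 mm
K3: ⌊232/2⌋ × 164 = 116 × 164 mm
K4: ⌊164/2⌋ × 116 = 82 × 116 mm
K5: ⌊116/2⌋ × 82 = 58 × 82 mm

58 × 82 mm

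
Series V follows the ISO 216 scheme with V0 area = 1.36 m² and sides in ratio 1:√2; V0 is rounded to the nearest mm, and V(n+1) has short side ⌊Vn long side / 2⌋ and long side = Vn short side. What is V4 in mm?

Let V0's short side be w mm. w · w√2 = 1.36 m² = 1,360,000 mm², so w ≈ 980.6 mm and w√2 ≈ 1386.8 mm → V0 = 981 × 1387 mm.
V1: ⌊1387/2⌋ × 981 = 693 × 981 mm
V2: ⌊981/2⌋ × 693 = 490 × 693 mm
V3: ⌊693/2⌋ × 490 = 346 × 490 mm
V4: ⌊490/2⌋ × 346 = 245 × 346 mm

245 × 346 mm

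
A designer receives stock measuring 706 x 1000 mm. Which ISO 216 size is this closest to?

B1 (707 × 1000 mm)

Aspect ratio 1000/706 ≈ 1.416 — close to the ISO √2 ≈ 1.414.
In the B-series (B0 = 1000 × 1414 mm): B1 = 707 × 1000 mm.
Off by 1 mm total — nearest standard size.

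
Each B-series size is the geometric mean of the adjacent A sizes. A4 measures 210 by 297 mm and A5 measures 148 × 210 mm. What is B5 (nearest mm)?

Short side: √(210 · 148) = √31080 ≈ 176.3 → 176 mm
Long side: √(297 · 210) = √62370 ≈ 249.7 → 250 mm

176 × 250 mm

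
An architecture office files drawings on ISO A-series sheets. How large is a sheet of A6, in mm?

A0 = 841 × 1189 mm (A0 has area 1 m², aspect 1:√2).
A1: ⌊1189/2⌋ × 841 = 594 × 841 mm
A2: ⌊841/2⌋ × 594 = 420 × 594 mm
A3: ⌊594/2⌋ × 420 = 297 × 420 mm
A4: ⌊420/2⌋ × 297 = 210 × 297 mm
A5: ⌊297/2⌋ × 210 = 148 × 210 mm
A6: ⌊210/2⌋ × 148 = 105 × 148 mm

105 × 148 mm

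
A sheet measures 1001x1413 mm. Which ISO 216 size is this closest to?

B0 (1000 × 1414 mm)

Aspect ratio 1413/1001 ≈ 1.412 — close to the ISO √2 ≈ 1.414.
In the B-series (B0 = 1000 × 1414 mm): B0 = 1000 × 1414 mm.
Off by 2 mm total — nearest standard size.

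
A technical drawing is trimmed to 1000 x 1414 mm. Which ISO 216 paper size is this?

Aspect ratio 1414/1000 ≈ 1.414 — close to the ISO √2 ≈ 1.414.
In the B-series (B0 = 1000 × 1414 mm): B0 = 1000 × 1414 mm.

B0 (1000 × 1414 mm)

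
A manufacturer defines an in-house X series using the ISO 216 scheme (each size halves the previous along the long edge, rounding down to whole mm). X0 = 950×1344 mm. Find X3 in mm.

336 × 475 mm

X1: ⌊1344/2⌋ × 950 = 672 × 950 mm
X2: ⌊950/2⌋ × 672 = 475 × 672 mm
X3: ⌊672/2⌋ × 475 = 336 × 475 mm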